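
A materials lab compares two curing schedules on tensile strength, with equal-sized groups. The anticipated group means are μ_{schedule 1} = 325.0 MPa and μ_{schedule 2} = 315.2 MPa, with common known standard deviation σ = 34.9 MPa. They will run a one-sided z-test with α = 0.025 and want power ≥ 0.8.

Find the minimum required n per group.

n = 200 per group

Standardized effect: d = |μ_{schedule 1} − μ_{schedule 2}| / σ = |325.0 − 315.2| / 34.9 = 0.2808
Set Φ(δ − 1.960) = 0.8; then δ − 1.960 = Φ⁻¹(0.8) = 0.842, giving δ = 2.802.
δ = d·√(n/2) ⇒ n = 2(δ/d)² = 2 × (2.802 / 0.2808)² = 199.08.
Round up to the next whole unit.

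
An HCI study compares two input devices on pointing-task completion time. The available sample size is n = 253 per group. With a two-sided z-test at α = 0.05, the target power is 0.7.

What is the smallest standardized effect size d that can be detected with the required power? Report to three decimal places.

Need Φ(δ − 1.960) = 0.7, so δ = 1.960 + 0.524 = 2.484.
(The second rejection-region term Φ(−δ − z_{α/2}) is negligible and dropped.)
δ = d·√(n/2) ⇒ d = δ/√(n/2) = 2.484/√(253/2) = 0.2209.

d ≈ 0.221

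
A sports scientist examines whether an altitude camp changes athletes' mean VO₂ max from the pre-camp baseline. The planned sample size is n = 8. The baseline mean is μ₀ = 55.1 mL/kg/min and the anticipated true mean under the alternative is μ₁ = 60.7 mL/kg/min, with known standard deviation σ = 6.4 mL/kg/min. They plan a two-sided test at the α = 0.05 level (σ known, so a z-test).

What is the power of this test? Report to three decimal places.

Power ≈ 0.697

Standardized effect: d = |μ₁ − μ₀| / σ = |60.7 − 55.1| / 6.4 = 0.8750
Noncentrality parameter: δ = d·√n = 0.8750 × √8 = 2.4749
Critical value for a two-sided test at α = 0.05: z_{α/2} = 1.960.
Power = Φ(δ − 1.960) + Φ(−δ − 1.960) = Φ(0.515) + Φ(-4.435) = 0.6967 + 0.0000 = 0.6967.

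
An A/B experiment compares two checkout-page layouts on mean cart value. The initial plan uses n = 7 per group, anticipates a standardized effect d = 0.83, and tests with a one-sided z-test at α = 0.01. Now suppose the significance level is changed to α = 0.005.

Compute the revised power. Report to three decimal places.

Power ≈ 0.153

δ = d·√(n/2) = 0.83 × √(7/2) = 1.5528 (unchanged). New critical value: z_{0.005} = 2.576.
Revised power = Φ(δ − 2.576) = Φ(-1.023) = 0.1531.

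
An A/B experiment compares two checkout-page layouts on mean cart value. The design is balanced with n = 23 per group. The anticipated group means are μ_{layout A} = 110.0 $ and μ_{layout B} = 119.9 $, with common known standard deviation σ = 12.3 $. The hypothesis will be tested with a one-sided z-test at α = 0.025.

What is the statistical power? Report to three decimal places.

Power ≈ 0.779

Standardized effect: d = |μ_{layout A} − μ_{layout B}| / σ = |110.0 − 119.9| / 12.3 = 0.8049
Noncentrality parameter: λ = d·√(n/2) = 0.8049 × √(23/2) = 2.7295
Critical value for a one-sided test at α = 0.025: z_α = 1.960.
Power = Φ(λ − 1.960) = Φ(0.770) = 0.7792.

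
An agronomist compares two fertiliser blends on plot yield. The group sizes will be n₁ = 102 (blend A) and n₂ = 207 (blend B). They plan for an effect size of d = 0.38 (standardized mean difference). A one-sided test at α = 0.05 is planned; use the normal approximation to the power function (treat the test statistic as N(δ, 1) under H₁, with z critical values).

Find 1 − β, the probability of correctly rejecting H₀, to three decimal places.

Power ≈ 0.933

Noncentrality parameter: δ = d / √(1/n₁ + 1/n₂) = 0.38 / √(1/102 + 1/207) = 3.1412
One-sided α = 0.05 → critical value z_{0.05} = 1.645.
Power = Φ(δ − 1.645) = Φ(1.496) = 0.9327.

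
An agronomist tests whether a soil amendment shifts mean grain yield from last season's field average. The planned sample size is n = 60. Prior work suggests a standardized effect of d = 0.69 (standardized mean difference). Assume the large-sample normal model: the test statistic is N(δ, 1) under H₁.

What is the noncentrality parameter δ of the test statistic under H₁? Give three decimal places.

The noncentrality parameter scales effect size by the design's sample-size factor: δ = d·√n = 0.69 × √60 = 5.3447

δ ≈ 5.345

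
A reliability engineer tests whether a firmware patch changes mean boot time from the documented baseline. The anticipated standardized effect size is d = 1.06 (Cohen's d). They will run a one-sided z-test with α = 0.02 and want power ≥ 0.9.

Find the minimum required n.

For power 0.9 need Φ(δ − z_{0.02}) = 0.9, so δ = z_{0.02} + z_{0.10} = 2.054 + 1.282 = 3.335.
δ = d·√n ⇒ n = (δ/d)² = (3.335 / 1.06)² = 9.90.
Rounding up, n = 10.

n = 10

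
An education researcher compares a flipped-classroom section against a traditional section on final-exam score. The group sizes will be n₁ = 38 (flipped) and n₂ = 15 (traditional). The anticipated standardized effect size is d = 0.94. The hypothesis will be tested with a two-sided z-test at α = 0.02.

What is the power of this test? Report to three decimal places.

Noncentrality parameter: δ = d / √(1/n₁ + 1/n₂) = 0.94 / √(1/38 + 1/15) = 3.0827
Two-sided α = 0.02 → critical value z_{0.01} = 2.326.
Power = Φ(δ − 2.326) + Φ(−δ − 2.326) = Φ(0.756) + Φ(-5.409) = 0.7753 + 0.0000 = 0.7753.

Power ≈ 0.775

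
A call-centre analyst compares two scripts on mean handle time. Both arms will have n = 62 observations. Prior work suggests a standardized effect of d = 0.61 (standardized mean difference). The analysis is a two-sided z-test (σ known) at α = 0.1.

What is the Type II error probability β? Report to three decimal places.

β ≈ 0.040

Noncentrality parameter: δ = d·√(n/2) = 0.61 × √(62/2) = 3.3963
Two-sided α = 0.1 → critical value z_{0.05} = 1.645.
Power = Φ(δ − 1.645) + Φ(−δ − 1.645) = Φ(1.751) + Φ(-5.041) = 0.9601 + 0.0000 = 0.9601.
Type II error: β = 1 − power = 1 − 0.9601 = 0.0399.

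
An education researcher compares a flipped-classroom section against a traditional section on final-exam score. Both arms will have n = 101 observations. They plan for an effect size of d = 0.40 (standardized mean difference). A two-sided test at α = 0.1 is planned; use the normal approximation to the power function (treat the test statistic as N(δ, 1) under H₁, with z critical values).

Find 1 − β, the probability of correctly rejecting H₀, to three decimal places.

Noncentrality parameter: δ = d·√(n/2) = 0.40 × √(101/2) = 2.8425
Critical value for a two-sided test at α = 0.1: z_{α/2} = 1.645.
Power = Φ(δ − 1.645) + Φ(−δ − 1.645) = Φ(1.198) + Φ(-4.487) = 0.8845 + 0.0000 = 0.8845.

Power ≈ 0.884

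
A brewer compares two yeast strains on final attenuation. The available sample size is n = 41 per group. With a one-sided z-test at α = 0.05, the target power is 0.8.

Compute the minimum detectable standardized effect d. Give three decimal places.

d ≈ 0.549

Required noncentrality: δ = z_{0.05} + z_{0.20} = 1.645 + 0.842 = 2.486.
δ = d·√(n/2) ⇒ d = δ/√(n/2) = 2.486/√(41/2) = 0.5492.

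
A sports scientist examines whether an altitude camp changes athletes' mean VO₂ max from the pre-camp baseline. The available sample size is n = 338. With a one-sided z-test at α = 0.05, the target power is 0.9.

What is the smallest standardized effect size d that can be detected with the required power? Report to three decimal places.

Need Φ(δ − 1.645) = 0.9, so δ = 1.645 + 1.282 = 2.926.
δ = d·√n ⇒ d = δ/√n = 2.926/√338 = 0.1592.

d ≈ 0.159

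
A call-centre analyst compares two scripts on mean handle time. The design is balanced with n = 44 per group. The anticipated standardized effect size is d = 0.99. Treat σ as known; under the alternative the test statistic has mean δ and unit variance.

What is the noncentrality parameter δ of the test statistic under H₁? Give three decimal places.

The noncentrality parameter scales effect size by the design's sample-size factor: δ = d·√(n/2) = 0.99 × √(44/2) = 4.6435

δ ≈ 4.644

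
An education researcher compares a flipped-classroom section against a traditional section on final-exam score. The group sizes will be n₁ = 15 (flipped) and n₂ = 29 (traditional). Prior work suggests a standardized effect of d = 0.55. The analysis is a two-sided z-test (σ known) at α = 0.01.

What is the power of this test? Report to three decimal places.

Power ≈ 0.199

Noncentrality parameter: δ = d / √(1/n₁ + 1/n₂) = 0.55 / √(1/15 + 1/29) = 1.7293
Critical value for a two-sided test at α = 0.01: z_{α/2} = 2.576.
Power = Φ(δ − 2.576) + Φ(−δ − 2.576) = Φ(-0.846) + Φ(-4.305) = 0.1986 + 0.0000 = 0.1986.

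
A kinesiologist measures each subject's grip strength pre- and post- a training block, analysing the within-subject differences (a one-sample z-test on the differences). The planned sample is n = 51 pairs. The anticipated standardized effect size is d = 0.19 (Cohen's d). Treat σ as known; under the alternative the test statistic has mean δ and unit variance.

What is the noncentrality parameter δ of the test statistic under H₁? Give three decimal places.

δ ≈ 1.357

The noncentrality parameter scales effect size by the design's sample-size factor: δ = d·√n = 0.19 × √51 = 1.3569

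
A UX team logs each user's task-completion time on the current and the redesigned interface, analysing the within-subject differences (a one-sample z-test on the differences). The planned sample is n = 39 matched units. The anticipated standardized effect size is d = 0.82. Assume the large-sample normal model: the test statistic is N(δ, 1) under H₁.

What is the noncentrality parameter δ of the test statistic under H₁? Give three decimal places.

δ ≈ 5.121

The noncentrality parameter scales effect size by the design's sample-size factor: δ = d·√n = 0.82 × √39 = 5.1209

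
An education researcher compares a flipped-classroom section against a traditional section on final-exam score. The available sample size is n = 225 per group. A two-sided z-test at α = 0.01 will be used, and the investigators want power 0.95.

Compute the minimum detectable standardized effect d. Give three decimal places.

Need Φ(δ − 2.576) = 0.95, so δ = 2.576 + 1.645 = 4.221.
(The second rejection-region term Φ(−δ − z_{α/2}) is negligible and dropped.)
δ = d·√(n/2) ⇒ d = δ/√(n/2) = 4.221/√(225/2) = 0.3979.

d ≈ 0.398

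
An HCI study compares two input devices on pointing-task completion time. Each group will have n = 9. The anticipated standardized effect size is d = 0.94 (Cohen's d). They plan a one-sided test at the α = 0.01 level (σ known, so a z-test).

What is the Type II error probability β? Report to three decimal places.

β ≈ 0.630

Noncentrality parameter: δ = d·√(n/2) = 0.94 × √(9/2) = 1.9940
Critical value for a one-sided test at α = 0.01: z_α = 2.326.
Power = P(Z > 2.326 − δ) = Φ(-0.332) = 0.3698.
Type II error: β = 1 − power = 1 − 0.3698 = 0.6302.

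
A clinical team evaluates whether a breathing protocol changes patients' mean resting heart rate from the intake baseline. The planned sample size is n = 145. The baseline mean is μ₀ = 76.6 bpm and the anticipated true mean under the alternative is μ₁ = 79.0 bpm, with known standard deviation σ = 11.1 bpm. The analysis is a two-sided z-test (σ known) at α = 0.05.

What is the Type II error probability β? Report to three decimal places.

Standardized effect: d = |μ₁ − μ₀| / σ = |79.0 − 76.6| / 11.1 = 0.2162
Noncentrality parameter: δ = d·√n = 0.2162 × √145 = 2.6036
Critical value for a two-sided test at α = 0.05: z_{α/2} = 1.960.
Power = Φ(δ − 1.960) + Φ(−δ − 1.960) = Φ(0.644) + Φ(-4.564) = 0.7401 + 0.0000 = 0.7401.
Type II error: β = 1 − power = 1 − 0.7401 = 0.2599.

β ≈ 0.260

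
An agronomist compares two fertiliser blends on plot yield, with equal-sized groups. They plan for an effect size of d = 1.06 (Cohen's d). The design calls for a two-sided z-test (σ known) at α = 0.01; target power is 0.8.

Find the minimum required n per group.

For power 0.8 need Φ(δ − z_{0.005}) = 0.8, so δ = z_{0.005} + z_{0.20} = 2.576 + 0.842 = 3.417.
(Ignoring the negligible lower-tail rejection probability gives the usual closed-form inversion.)
δ = d·√(n/2) ⇒ n = 2(δ/d)² = 2 × (3.417 / 1.06)² = 20.79.
Round up to the next whole unit.

n = 21 per group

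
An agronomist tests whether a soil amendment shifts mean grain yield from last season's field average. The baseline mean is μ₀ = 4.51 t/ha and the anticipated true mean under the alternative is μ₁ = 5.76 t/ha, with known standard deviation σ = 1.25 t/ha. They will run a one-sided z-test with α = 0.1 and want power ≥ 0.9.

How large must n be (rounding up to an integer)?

n = 7

Standardized effect: d = |μ₁ − μ₀| / σ = |5.76 − 4.51| / 1.25 = 1.0000
Set Φ(δ − 1.282) = 0.9; then δ − 1.282 = Φ⁻¹(0.9) = 1.282, giving δ = 2.563.
δ = d·√n ⇒ n = (δ/d)² = (2.563 / 1.0000)² = 6.57.
Rounding up, n = 7.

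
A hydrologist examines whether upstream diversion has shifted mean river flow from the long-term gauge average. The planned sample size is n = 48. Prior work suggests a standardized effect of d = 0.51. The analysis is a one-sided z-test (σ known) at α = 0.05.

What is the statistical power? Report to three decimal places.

Noncentrality parameter: λ = d·√n = 0.51 × √48 = 3.5334
Critical value for a one-sided test at α = 0.05: z_α = 1.645.
Power = P(Z > 1.645 − λ) = Φ(1.889) = 0.9705.

Power ≈ 0.971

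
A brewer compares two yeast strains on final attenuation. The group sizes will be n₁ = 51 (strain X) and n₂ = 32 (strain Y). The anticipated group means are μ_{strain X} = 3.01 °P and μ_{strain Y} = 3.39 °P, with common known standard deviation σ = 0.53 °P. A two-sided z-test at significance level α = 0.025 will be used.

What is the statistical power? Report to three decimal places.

Standardized effect: d = |μ_{strain X} − μ_{strain Y}| / σ = |3.01 − 3.39| / 0.53 = 0.7170
Noncentrality parameter: δ = d / √(1/n₁ + 1/n₂) = 0.7170 / √(1/51 + 1/32) = 3.1793
Critical value for a two-sided test at α = 0.025: z_{α/2} = 2.241.
Power = Φ(δ − 2.241) + Φ(−δ − 2.241) = Φ(0.938) + Φ(-5.421) = 0.8258 + 0.0000 = 0.8258.

Power ≈ 0.826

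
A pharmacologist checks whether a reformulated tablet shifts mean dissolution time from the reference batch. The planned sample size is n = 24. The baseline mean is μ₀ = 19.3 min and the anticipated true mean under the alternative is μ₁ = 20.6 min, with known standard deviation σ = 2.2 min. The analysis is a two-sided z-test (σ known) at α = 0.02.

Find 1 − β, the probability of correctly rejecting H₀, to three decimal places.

Power ≈ 0.715

Standardized effect: d = |μ₁ − μ₀| / σ = |20.6 − 19.3| / 2.2 = 0.5909
Noncentrality parameter: δ = d·√n = 0.5909 × √24 = 2.8949
Two-sided α = 0.02 → critical value z_{0.01} = 2.326.
Power = Φ(δ − 2.326) + Φ(−δ − 2.326) = Φ(0.569) + Φ(-5.221) = 0.7152 + 0.0000 = 0.7152.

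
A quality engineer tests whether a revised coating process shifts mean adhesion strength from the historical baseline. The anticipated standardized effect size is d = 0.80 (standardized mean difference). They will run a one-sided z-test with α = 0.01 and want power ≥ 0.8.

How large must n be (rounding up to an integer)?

For power 0.8 need Φ(δ − z_{0.01}) = 0.8, so δ = z_{0.01} + z_{0.20} = 2.326 + 0.842 = 3.168.
δ = d·√n ⇒ n = (δ/d)² = (3.168 / 0.80)² = 15.68.
Round up to the next whole unit.

n = 16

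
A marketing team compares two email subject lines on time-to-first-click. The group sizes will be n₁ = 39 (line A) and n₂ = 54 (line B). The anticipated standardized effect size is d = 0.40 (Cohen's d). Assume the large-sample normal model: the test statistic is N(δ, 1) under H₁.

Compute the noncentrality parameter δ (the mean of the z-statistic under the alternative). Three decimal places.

δ ≈ 1.903

The noncentrality parameter scales effect size by the design's sample-size factor: δ = d / √(1/n₁ + 1/n₂) = 0.40 / √(1/39 + 1/54) = 1.9035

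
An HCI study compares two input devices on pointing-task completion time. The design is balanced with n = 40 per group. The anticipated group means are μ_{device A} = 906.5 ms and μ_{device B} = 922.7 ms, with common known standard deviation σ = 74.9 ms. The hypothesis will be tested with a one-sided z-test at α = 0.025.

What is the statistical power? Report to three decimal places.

Power ≈ 0.160

Standardized effect: d = |μ_{device A} − μ_{device B}| / σ = |906.5 − 922.7| / 74.9 = 0.2163
Noncentrality parameter: δ = d·√(n/2) = 0.2163 × √(40/2) = 0.9673
Critical value for a one-sided test at α = 0.025: z_α = 1.960.
Power = P(Z > 1.960 − δ) = Φ(-0.993) = 0.1604.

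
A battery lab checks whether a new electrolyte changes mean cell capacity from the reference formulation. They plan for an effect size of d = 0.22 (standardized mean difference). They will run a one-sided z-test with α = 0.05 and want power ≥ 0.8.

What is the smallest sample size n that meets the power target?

n = 128

Set Φ(δ − 1.645) = 0.8; then δ − 1.645 = Φ⁻¹(0.8) = 0.842, giving δ = 2.486.
δ = d·√n ⇒ n = (δ/d)² = (2.486 / 0.22)² = 127.74.
Round up to the next whole unit.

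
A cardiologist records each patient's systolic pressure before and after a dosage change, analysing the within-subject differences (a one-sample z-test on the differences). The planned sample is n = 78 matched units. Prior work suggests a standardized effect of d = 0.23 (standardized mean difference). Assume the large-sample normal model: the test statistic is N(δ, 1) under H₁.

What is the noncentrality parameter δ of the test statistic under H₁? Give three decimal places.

δ ≈ 2.031

The noncentrality parameter scales effect size by the design's sample-size factor: δ = d·√n = 0.23 × √78 = 2.0313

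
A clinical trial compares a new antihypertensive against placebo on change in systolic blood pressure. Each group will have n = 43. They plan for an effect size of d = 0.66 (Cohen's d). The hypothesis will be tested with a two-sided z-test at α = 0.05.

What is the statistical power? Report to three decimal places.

Noncentrality parameter: δ = d·√(n/2) = 0.66 × √(43/2) = 3.0603
Two-sided α = 0.05 → critical value z_{0.025} = 1.960.
Power = Φ(δ − 1.960) + Φ(−δ − 1.960) = Φ(1.100) + Φ(-5.020) = 0.8644 + 0.0000 = 0.8644.

Power ≈ 0.864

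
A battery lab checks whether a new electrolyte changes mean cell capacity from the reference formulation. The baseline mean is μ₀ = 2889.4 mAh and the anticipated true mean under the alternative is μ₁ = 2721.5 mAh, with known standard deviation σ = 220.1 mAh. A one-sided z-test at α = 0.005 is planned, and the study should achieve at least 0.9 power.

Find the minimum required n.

Standardized effect: d = |μ₁ − μ₀| / σ = |2721.5 − 2889.4| / 220.1 = 0.7628
Set Φ(δ − 2.576) = 0.9; then δ − 2.576 = Φ⁻¹(0.9) = 1.282, giving δ = 3.857.
δ = d·√n ⇒ n = (δ/d)² = (3.857 / 0.7628)² = 25.57.
Rounding up, n = 26.

n = 26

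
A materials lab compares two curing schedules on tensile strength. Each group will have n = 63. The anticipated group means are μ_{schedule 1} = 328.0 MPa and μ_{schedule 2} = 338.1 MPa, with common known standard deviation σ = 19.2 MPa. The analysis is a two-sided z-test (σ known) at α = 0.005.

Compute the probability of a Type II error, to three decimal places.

Standardized effect: d = |μ_{schedule 1} − μ_{schedule 2}| / σ = |328.0 − 338.1| / 19.2 = 0.5260
Noncentrality parameter: δ = d·√(n/2) = 0.5260 × √(63/2) = 2.9524
Critical value for a two-sided test at α = 0.005: z_{α/2} = 2.807.
Power = Φ(δ − 2.807) + Φ(−δ − 2.807) = Φ(0.145) + Φ(-5.759) = 0.5578 + 0.0000 = 0.5578.
Type II error: β = 1 − power = 1 − 0.5578 = 0.4422.

β ≈ 0.442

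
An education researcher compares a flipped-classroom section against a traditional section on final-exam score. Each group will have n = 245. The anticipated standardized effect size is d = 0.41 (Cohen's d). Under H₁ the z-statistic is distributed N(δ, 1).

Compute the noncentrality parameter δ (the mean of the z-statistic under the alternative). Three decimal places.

δ ≈ 4.538

δ = d·√(n/2) = 0.41 × √(245/2) = 4.5379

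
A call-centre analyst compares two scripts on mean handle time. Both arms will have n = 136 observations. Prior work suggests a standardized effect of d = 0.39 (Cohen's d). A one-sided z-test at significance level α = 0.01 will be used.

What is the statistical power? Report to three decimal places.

Noncentrality parameter: δ = d·√(n/2) = 0.39 × √(136/2) = 3.2160
One-sided α = 0.01 → critical value z_{0.01} = 2.326.
Power = Φ(δ − 2.326) = Φ(0.890) = 0.8132.

Power ≈ 0.813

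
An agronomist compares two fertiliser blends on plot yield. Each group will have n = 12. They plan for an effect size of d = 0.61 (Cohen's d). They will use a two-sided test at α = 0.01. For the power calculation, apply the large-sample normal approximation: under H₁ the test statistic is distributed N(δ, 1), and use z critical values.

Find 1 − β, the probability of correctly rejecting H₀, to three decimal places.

Noncentrality parameter: δ = d·√(n/2) = 0.61 × √(12/2) = 1.4942
Two-sided α = 0.01 → critical value z_{0.005} = 2.576.
Power = Φ(δ − 2.576) + Φ(−δ − 2.576) = Φ(-1.082) + Φ(-4.070) = 0.1397 + 0.0000 = 0.1397.

Power ≈ 0.140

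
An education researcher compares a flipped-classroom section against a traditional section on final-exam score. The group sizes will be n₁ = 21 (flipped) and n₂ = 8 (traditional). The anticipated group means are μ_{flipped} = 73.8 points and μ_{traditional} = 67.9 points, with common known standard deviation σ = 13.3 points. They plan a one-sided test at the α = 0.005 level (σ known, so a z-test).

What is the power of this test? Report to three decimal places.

Standardized effect: d = |μ_{flipped} − μ_{traditional}| / σ = |73.8 − 67.9| / 13.3 = 0.4436
Noncentrality parameter: δ = d / √(1/n₁ + 1/n₂) = 0.4436 / √(1/21 + 1/8) = 1.0677
One-sided α = 0.005 → critical value z_{0.005} = 2.576.
Power = P(Z > 2.576 − δ) = Φ(-1.508) = 0.0658.

Power ≈ 0.066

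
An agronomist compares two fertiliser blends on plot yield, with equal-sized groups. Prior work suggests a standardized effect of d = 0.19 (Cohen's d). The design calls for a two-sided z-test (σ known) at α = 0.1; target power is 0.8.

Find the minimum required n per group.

n = 343 per group

Set Φ(δ − 1.645) = 0.8; then δ − 1.645 = Φ⁻¹(0.8) = 0.842, giving δ = 2.486.
(Ignoring the negligible lower-tail rejection probability gives the usual closed-form inversion.)
δ = d·√(n/2) ⇒ n = 2(δ/d)² = 2 × (2.486 / 0.19)² = 342.52.
Rounding up, n = 343 per group.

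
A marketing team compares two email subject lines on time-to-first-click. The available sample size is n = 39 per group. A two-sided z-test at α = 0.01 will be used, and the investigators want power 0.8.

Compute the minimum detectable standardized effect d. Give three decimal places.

Need Φ(δ − 2.576) = 0.8, so δ = 2.576 + 0.842 = 3.417.
(The second rejection-region term Φ(−δ − z_{α/2}) is negligible and dropped.)
δ = d·√(n/2) ⇒ d = δ/√(n/2) = 3.417/√(39/2) = 0.7739.

d ≈ 0.774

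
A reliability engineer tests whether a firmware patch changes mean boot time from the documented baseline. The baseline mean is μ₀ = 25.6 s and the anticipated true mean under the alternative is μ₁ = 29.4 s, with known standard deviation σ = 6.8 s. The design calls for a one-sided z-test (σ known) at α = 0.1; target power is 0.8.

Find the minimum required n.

n = 15

Standardized effect: d = |μ₁ − μ₀| / σ = |29.4 − 25.6| / 6.8 = 0.5588
Set Φ(δ − 1.282) = 0.8; then δ − 1.282 = Φ⁻¹(0.8) = 0.842, giving δ = 2.123.
δ = d·√n ⇒ n = (δ/d)² = (2.123 / 0.5588)² = 14.44.
Round up to the next whole unit.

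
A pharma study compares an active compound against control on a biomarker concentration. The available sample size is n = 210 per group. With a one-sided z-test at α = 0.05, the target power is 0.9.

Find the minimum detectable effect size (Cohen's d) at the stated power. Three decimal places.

Need Φ(δ − 1.645) = 0.9, so δ = 1.645 + 1.282 = 2.926.
δ = d·√(n/2) ⇒ d = δ/√(n/2) = 2.926/√(210/2) = 0.2856.

d ≈ 0.286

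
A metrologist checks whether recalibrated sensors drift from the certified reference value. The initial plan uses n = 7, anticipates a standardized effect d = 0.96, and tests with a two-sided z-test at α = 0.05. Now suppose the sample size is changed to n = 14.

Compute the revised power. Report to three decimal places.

With n = 14: δ = d·√n = 0.96 × √14 = 3.5920. Critical value z_{0.025} = 1.960.
Revised power = Φ(δ − 1.960) + Φ(−δ − 1.960) = Φ(1.632) + Φ(-5.552) = 0.9487 + 0.0000 = 0.9487.

Power ≈ 0.949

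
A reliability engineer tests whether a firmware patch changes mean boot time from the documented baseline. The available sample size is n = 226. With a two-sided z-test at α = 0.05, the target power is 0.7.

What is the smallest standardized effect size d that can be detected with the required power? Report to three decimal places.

Required noncentrality: δ = z_{0.025} + z_{0.30} = 1.960 + 0.524 = 2.484.
(Lower-tail contribution to power is negligible for δ > 0.)
δ = d·√n ⇒ d = δ/√n = 2.484/√226 = 0.1653.

d ≈ 0.165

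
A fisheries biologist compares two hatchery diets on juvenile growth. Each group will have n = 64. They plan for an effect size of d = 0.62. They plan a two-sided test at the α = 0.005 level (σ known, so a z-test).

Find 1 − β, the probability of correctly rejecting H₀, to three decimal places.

Power ≈ 0.758

Noncentrality parameter: δ = d·√(n/2) = 0.62 × √(64/2) = 3.5072
Critical value for a two-sided test at α = 0.005: z_{α/2} = 2.807.
Power = Φ(δ − 2.807) + Φ(−δ − 2.807) = Φ(0.700) + Φ(-6.314) = 0.7581 + 0.0000 = 0.7581.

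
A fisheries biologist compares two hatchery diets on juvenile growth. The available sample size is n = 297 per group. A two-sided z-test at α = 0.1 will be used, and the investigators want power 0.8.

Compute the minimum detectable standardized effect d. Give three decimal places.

d ≈ 0.204

Required noncentrality: δ = z_{0.05} + z_{0.20} = 1.645 + 0.842 = 2.486.
(The second rejection-region term Φ(−δ − z_{α/2}) is negligible and dropped.)
δ = d·√(n/2) ⇒ d = δ/√(n/2) = 2.486/√(297/2) = 0.2040.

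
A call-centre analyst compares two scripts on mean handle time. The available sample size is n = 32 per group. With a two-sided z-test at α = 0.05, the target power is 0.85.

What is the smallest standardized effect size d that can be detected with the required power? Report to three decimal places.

Required noncentrality: δ = z_{0.025} + z_{0.15} = 1.960 + 1.036 = 2.996.
(The second rejection-region term Φ(−δ − z_{α/2}) is negligible and dropped.)
δ = d·√(n/2) ⇒ d = δ/√(n/2) = 2.996/√(32/2) = 0.7491.

d ≈ 0.749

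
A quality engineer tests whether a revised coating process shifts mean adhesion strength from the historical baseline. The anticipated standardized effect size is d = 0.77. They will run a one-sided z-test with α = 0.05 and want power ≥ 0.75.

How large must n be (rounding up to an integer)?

n = 10

For power 0.75 need Φ(δ − z_{0.05}) = 0.75, so δ = z_{0.05} + z_{0.25} = 1.645 + 0.674 = 2.319.
δ = d·√n ⇒ n = (δ/d)² = (2.319 / 0.77)² = 9.07.
Rounding up, n = 10.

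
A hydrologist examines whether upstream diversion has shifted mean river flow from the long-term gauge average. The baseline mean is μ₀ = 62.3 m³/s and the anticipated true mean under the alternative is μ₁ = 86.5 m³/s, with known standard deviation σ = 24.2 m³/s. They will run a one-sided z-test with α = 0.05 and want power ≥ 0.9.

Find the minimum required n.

Standardized effect: d = |μ₁ − μ₀| / σ = |86.5 − 62.3| / 24.2 = 1.0000
For power 0.9 need Φ(δ − z_{0.05}) = 0.9, so δ = z_{0.05} + z_{0.10} = 1.645 + 1.282 = 2.926.
δ = d·√n ⇒ n = (δ/d)² = (2.926 / 1.0000)² = 8.56.
Round up to the next whole unit.

n = 9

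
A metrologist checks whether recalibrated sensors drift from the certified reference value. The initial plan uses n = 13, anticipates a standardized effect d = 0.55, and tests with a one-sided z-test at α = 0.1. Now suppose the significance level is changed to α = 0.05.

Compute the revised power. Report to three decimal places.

δ = d·√n = 0.55 × √13 = 1.9831 (unchanged). New critical value: z_{0.05} = 1.645.
Revised power = P(Z > 1.645 − δ) = Φ(0.338) = 0.6324.

Power ≈ 0.632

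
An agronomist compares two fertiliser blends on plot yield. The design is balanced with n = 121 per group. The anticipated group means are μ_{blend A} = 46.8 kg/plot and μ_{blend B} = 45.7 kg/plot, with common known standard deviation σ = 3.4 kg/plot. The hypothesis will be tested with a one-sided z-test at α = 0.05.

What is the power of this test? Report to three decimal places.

Power ≈ 0.808

Standardized effect: d = |μ_{blend A} − μ_{blend B}| / σ = |46.8 − 45.7| / 3.4 = 0.3235
Noncentrality parameter: δ = d·√(n/2) = 0.3235 × √(121/2) = 2.5165
Critical value for a one-sided test at α = 0.05: z_α = 1.645.
Power = P(Z > 1.645 − δ) = Φ(0.872) = 0.8083.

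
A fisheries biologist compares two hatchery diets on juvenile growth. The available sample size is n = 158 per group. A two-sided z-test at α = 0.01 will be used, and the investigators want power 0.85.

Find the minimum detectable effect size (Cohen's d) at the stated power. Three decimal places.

d ≈ 0.406

Need Φ(δ − 2.576) = 0.85, so δ = 2.576 + 1.036 = 3.612.
(The second rejection-region term Φ(−δ − z_{α/2}) is negligible and dropped.)
δ = d·√(n/2) ⇒ d = δ/√(n/2) = 3.612/√(158/2) = 0.4064.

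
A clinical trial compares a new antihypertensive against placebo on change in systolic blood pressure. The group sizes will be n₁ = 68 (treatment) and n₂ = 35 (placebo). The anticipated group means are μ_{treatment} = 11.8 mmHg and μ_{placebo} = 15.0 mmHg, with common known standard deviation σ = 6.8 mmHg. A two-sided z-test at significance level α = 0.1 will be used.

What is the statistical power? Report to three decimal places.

Standardized effect: d = |μ_{treatment} − μ_{placebo}| / σ = |11.8 − 15.0| / 6.8 = 0.4706
Noncentrality parameter: δ = d / √(1/n₁ + 1/n₂) = 0.4706 / √(1/68 + 1/35) = 2.2621
Two-sided α = 0.1 → critical value z_{0.05} = 1.645.
Power = Φ(δ − 1.645) + Φ(−δ − 1.645) = Φ(0.617) + Φ(-3.907) = 0.7315 + 0.0000 = 0.7315.

Power ≈ 0.732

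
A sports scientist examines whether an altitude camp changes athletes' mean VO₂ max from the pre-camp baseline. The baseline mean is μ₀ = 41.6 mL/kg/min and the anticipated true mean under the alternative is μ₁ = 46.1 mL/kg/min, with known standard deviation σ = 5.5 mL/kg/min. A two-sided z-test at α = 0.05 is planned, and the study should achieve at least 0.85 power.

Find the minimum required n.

Standardized effect: d = |μ₁ − μ₀| / σ = |46.1 − 41.6| / 5.5 = 0.8182
For power 0.85 need Φ(δ − z_{0.025}) = 0.85, so δ = z_{0.025} + z_{0.15} = 1.960 + 1.036 = 2.996.
(For δ > 0 the lower-tail rejection region contributes negligibly to power, so the one-term inversion is standard.)
δ = d·√n ⇒ n = (δ/d)² = (2.996 / 0.8182)² = 13.41.
Rounding up, n = 14.

n = 14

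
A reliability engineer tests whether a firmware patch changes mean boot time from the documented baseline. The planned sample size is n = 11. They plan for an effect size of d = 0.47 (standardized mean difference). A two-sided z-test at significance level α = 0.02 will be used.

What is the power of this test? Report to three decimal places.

Power ≈ 0.221

Noncentrality parameter: δ = d·√n = 0.47 × √11 = 1.5588
Critical value for a two-sided test at α = 0.02: z_{α/2} = 2.326.
Power = Φ(δ − 2.326) + Φ(−δ − 2.326) = Φ(-0.768) + Φ(-3.885) = 0.2214 + 0.0001 = 0.2214.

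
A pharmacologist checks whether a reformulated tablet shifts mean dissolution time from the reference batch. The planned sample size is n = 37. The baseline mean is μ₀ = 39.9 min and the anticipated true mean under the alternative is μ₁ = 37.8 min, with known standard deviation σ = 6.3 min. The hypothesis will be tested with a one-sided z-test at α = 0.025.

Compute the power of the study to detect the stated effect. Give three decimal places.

Power ≈ 0.527

Standardized effect: d = |μ₁ − μ₀| / σ = |37.8 − 39.9| / 6.3 = 0.3333
Noncentrality parameter: λ = d·√n = 0.3333 × √37 = 2.0276
Critical value for a one-sided test at α = 0.025: z_α = 1.960.
Power = P(Z > 1.960 − λ) = Φ(0.068) = 0.5270.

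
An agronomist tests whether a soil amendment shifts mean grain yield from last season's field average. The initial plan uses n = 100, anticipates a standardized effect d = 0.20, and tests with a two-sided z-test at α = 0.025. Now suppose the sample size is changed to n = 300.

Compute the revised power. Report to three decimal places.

With n = 300: δ = d·√n = 0.20 × √300 = 3.4641. Critical value z_{0.0125} = 2.241.
Revised power = Φ(δ − 2.241) + Φ(−δ − 2.241) = Φ(1.223) + Φ(-5.706) = 0.8893 + 0.0000 = 0.8893.

Power ≈ 0.889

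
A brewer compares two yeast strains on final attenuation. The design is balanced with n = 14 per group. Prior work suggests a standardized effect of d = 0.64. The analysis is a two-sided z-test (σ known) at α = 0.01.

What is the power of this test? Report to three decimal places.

Power ≈ 0.189

Noncentrality parameter: δ = d·√(n/2) = 0.64 × √(14/2) = 1.6933
Critical value for a two-sided test at α = 0.01: z_{α/2} = 2.576.
Power = Φ(δ − 2.576) + Φ(−δ − 2.576) = Φ(-0.883) + Φ(-4.269) = 0.1887 + 0.0000 = 0.1887.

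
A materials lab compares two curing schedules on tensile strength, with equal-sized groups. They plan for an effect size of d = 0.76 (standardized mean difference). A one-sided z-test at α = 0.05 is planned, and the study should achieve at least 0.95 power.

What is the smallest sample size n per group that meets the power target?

For power 0.95 need Φ(δ − z_{0.05}) = 0.95, so δ = z_{0.05} + z_{0.05} = 1.645 + 1.645 = 3.290.
δ = d·√(n/2) ⇒ n = 2(δ/d)² = 2 × (3.290 / 0.76)² = 37.47.
Rounding up, n = 38 per group.

n = 38 per group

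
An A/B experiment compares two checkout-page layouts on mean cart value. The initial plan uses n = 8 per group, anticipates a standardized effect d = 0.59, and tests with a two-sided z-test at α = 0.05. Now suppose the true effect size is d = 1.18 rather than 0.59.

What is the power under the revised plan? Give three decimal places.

Power ≈ 0.655

With d = 1.18: δ = d·√(n/2) = 1.18 × √(8/2) = 2.3600. Critical value z_{0.025} = 1.960.
Revised power = Φ(δ − 1.960) + Φ(−δ − 1.960) = Φ(0.400) + Φ(-4.320) = 0.6554 + 0.0000 = 0.6554.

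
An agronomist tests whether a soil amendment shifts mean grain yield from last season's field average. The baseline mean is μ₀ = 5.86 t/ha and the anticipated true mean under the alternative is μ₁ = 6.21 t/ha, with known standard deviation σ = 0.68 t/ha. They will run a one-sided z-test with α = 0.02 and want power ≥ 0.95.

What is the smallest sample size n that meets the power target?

Standardized effect: d = |μ₁ − μ₀| / σ = |6.21 − 5.86| / 0.68 = 0.5147
For power 0.95 need Φ(δ − z_{0.02}) = 0.95, so δ = z_{0.02} + z_{0.05} = 2.054 + 1.645 = 3.699.
δ = d·√n ⇒ n = (δ/d)² = (3.699 / 0.5147)² = 51.64.
Round up to the next whole unit.

n = 52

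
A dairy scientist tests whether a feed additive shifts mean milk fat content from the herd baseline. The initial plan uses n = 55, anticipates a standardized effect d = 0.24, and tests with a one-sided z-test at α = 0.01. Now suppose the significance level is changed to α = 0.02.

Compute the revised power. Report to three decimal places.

Power ≈ 0.392

δ = d·√n = 0.24 × √55 = 1.7799 (unchanged). New critical value: z_{0.02} = 2.054.
Revised power = Φ(δ − 2.054) = Φ(-0.274) = 0.3921.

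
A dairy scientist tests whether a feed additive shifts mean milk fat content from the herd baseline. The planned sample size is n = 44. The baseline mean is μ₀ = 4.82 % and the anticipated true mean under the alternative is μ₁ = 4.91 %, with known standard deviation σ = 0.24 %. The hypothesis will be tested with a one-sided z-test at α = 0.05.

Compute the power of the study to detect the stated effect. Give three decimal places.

Power ≈ 0.800

Standardized effect: d = |μ₁ − μ₀| / σ = |4.91 − 4.82| / 0.24 = 0.3750
Noncentrality parameter: δ = d·√n = 0.3750 × √44 = 2.4875
One-sided α = 0.05 → critical value z_{0.05} = 1.645.
Power = Φ(δ − 1.645) = Φ(0.843) = 0.8003.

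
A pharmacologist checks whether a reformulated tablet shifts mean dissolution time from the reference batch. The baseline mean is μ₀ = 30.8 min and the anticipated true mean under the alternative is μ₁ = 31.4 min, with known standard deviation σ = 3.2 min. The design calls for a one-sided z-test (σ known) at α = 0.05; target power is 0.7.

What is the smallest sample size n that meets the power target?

n = 134

Standardized effect: d = |μ₁ − μ₀| / σ = |31.4 − 30.8| / 3.2 = 0.1875
Set Φ(δ − 1.645) = 0.7; then δ − 1.645 = Φ⁻¹(0.7) = 0.524, giving δ = 2.169.
δ = d·√n ⇒ n = (δ/d)² = (2.169 / 0.1875)² = 133.85.
Round up to the next whole unit.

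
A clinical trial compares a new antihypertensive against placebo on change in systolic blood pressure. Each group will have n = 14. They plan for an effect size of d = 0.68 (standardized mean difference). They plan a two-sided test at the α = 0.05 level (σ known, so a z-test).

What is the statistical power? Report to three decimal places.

Power ≈ 0.436

Noncentrality parameter: δ = d·√(n/2) = 0.68 × √(14/2) = 1.7991
Critical value for a two-sided test at α = 0.05: z_{α/2} = 1.960.
Power = Φ(δ − 1.960) + Φ(−δ − 1.960) = Φ(-0.161) + Φ(-3.759) = 0.4361 + 0.0001 = 0.4362.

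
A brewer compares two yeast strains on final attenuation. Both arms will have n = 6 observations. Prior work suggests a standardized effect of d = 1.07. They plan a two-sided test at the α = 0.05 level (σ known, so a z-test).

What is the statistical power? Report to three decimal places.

Noncentrality parameter: δ = d·√(n/2) = 1.07 × √(6/2) = 1.8533
Critical value for a two-sided test at α = 0.05: z_{α/2} = 1.960.
Power = Φ(δ − 1.960) + Φ(−δ − 1.960) = Φ(-0.107) + Φ(-3.813) = 0.4575 + 0.0001 = 0.4576.

Power ≈ 0.458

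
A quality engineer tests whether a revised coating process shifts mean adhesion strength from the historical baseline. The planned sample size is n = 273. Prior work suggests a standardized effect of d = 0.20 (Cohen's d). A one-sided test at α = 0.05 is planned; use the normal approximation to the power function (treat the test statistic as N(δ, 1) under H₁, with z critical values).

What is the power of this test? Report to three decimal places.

Power ≈ 0.952

Noncentrality parameter: δ = d·√n = 0.20 × √273 = 3.3045
One-sided α = 0.05 → critical value z_{0.05} = 1.645.
Power = Φ(δ − 1.645) = Φ(1.660) = 0.9515.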